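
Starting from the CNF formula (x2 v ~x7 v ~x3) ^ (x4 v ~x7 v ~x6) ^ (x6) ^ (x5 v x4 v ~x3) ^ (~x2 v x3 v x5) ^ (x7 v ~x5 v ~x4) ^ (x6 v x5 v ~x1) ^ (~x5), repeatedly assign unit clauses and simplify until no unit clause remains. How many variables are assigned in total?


Unit propagation repeatedly assigns the literal in any unit clause, then simplifies.
Assignments in order: x6 = T, x5 = F.
No further unit clauses remain.
Total variables assigned = 2.

2


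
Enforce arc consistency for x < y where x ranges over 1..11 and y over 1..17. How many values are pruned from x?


For the constraint x < y, x needs a supporting value in y's domain.
x can be at most 16 (one less than y's maximum).
Valid x values from domain: 11 out of 11.
Pruned = 11 - 11 = 0.

0


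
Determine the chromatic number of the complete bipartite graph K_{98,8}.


K_{98,8} is bipartite by definition: the two parts are independent sets, with every edge crossing between them.
Color all vertices in one part with color 1 and all vertices in the other part with color 2.
Since the graph has at least one edge, one color does not suffice.
Chromatic number = 2.

2


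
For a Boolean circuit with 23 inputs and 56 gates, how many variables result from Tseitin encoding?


The Tseitin transformation introduces one auxiliary variable per gate.
Total variables = inputs + gates = 23 + 56 = 79.

79


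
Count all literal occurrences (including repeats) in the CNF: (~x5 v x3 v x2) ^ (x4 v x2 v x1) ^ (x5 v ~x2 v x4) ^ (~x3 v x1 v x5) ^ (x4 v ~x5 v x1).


Clause lengths: 3, 3, 3, 3, 3.
Sum = 3 + 3 + 3 + 3 + 3 = 15.

15


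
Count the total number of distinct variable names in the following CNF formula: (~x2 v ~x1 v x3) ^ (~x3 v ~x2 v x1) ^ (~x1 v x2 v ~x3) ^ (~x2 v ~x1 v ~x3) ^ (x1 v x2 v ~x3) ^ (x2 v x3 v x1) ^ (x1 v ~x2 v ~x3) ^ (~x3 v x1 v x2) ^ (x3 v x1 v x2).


Identify each distinct variable in the formula.
Variables found: x1, x2, x3.
Total distinct variables = 3.

3


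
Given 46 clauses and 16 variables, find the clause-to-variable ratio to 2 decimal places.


Clause-to-variable ratio = clauses / variables.
46 / 16 = 2.88.

2.88


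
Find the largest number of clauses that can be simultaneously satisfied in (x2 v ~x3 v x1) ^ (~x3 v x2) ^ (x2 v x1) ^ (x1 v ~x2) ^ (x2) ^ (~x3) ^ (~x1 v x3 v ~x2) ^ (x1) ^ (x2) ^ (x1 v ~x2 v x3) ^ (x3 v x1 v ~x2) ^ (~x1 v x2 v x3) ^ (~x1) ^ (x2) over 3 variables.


Enumerate all 8 truth assignments.
For each, count how many of the 14 clauses are satisfied.
The formula is not fully satisfiable, so the maximum is below 14.
Maximum simultaneously satisfiable clauses = 12.

12


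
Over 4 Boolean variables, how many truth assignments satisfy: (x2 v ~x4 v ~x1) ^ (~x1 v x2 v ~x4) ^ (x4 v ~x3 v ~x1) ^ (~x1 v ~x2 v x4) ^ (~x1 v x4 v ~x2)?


Enumerate all 16 truth assignments over 4 variables.
Test each against every clause.
Satisfying assignments found: 11.

11


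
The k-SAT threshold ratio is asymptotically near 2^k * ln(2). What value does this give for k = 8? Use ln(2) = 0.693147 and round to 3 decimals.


Using the asymptotic formula: threshold ~ 2^k * ln(2).
2^8 = 256.
256 * 0.693147 = 177.446.

177.446


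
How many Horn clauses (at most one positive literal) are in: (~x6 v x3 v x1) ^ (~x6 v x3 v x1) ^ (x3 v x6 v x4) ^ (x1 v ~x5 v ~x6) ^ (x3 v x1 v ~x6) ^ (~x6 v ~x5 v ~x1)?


A Horn clause has at most one positive literal.
Clause 1: 2 positive lit(s) -> not Horn
Clause 2: 2 positive lit(s) -> not Horn
Clause 3: 3 positive lit(s) -> not Horn
Clause 4: 1 positive lit(s) -> Horn
Clause 5: 2 positive lit(s) -> not Horn
Clause 6: 0 positive lit(s) -> Horn
Total Horn clauses = 2.

2


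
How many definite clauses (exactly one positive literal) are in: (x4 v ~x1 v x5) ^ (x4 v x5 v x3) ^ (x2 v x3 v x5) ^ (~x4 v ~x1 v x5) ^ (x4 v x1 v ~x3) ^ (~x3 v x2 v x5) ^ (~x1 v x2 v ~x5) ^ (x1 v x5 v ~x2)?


A definite clause has exactly one positive literal.
Clause 1: 2 positive -> not definite
Clause 2: 3 positive -> not definite
Clause 3: 3 positive -> not definite
Clause 4: 1 positive -> definite
Clause 5: 2 positive -> not definite
Clause 6: 2 positive -> not definite
Clause 7: 1 positive -> definite
Clause 8: 2 positive -> not definite
Definite clause count = 2.

2


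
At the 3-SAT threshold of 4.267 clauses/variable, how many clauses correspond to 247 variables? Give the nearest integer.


The 3-SAT phase transition occurs at approximately 4.267 clauses per variable.
m = 4.267 * 247 = 1053.949.
Rounded to nearest integer: 1054.

1054


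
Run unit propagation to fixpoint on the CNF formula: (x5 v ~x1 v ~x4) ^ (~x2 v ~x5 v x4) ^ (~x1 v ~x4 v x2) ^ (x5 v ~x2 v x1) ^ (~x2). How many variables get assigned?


Unit propagation repeatedly assigns the literal in any unit clause, then simplifies.
Assignments in order: x2 = F.
No further unit clauses remain.
Total variables assigned = 1.

1


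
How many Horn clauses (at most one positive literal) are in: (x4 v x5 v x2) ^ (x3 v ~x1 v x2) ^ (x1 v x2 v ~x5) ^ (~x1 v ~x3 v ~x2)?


A Horn clause has at most one positive literal.
Clause 1: 3 positive lit(s) -> not Horn
Clause 2: 2 positive lit(s) -> not Horn
Clause 3: 2 positive lit(s) -> not Horn
Clause 4: 0 positive lit(s) -> Horn
Total Horn clauses = 1.

1


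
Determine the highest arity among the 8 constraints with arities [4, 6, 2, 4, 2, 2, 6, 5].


The arities are: 4, 6, 2, 4, 2, 2, 6, 5.
Scan for the maximum value.
Maximum arity = 6.

6


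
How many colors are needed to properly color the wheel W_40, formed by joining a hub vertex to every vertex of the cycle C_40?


W_40 consists of the cycle C_40 together with a hub vertex adjacent to every cycle vertex.
The cycle C_40 needs 2 colors (even cycle -> 2).
The hub is adjacent to every cycle vertex, so it must receive a new color distinct from all of them.
Chromatic number = 2 + 1 = 3.

3


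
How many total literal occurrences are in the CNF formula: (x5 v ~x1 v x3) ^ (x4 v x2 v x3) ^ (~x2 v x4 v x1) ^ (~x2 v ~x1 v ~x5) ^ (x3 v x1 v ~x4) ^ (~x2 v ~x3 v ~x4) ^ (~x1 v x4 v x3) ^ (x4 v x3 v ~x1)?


Clause lengths: 3, 3, 3, 3, 3, 3, 3, 3.
Sum = 3 + 3 + 3 + 3 + 3 + 3 + 3 + 3 = 24.

24


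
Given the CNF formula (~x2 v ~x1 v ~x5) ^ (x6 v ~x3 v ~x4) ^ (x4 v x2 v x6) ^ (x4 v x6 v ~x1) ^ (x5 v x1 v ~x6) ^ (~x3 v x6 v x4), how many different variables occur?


Identify each distinct variable in the formula.
Variables found: x1, x2, x3, x4, x5, x6.
Total distinct variables = 6.

6


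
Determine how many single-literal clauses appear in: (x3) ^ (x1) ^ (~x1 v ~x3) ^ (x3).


A unit clause contains exactly one literal.
Unit clauses found: (x3), (x1), (x3).
Count = 3.

3


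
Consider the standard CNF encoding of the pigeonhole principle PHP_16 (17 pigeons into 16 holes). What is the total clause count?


The PHP encoding has two parts:
1) At-least-one-hole clauses: 17 (one per pigeon, each with 16 literals).
2) At-most-one-pigeon-per-hole clauses: 16 holes * C(17,2) = 16 * 136 = 2176.
Total clauses = 17 + 2176 = 2193.

2193


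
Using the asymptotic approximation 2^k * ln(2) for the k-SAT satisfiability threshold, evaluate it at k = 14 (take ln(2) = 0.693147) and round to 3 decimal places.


Using the asymptotic formula: threshold ~ 2^k * ln(2).
2^14 = 16384.
16384 * 0.693147 = 11356.52.

11356.52


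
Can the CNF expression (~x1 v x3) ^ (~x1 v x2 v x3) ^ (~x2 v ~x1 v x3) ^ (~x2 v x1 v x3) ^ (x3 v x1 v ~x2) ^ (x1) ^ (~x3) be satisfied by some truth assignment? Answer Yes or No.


Check all 8 possible truth assignments.
Number of satisfying assignments found: 0.
The formula is unsatisfiable.

No


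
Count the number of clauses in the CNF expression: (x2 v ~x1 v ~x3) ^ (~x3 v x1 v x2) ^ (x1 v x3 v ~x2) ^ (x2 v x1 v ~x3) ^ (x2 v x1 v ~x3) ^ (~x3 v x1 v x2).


Each group enclosed in parentheses joined by ^ is one clause.
Counting the conjuncts: 6 clauses.

6


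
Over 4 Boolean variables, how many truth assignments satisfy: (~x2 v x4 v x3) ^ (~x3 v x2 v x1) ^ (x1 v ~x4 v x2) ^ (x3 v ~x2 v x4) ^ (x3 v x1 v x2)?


Enumerate all 16 truth assignments over 4 variables.
Test each against every clause.
Satisfying assignments found: 10.

10


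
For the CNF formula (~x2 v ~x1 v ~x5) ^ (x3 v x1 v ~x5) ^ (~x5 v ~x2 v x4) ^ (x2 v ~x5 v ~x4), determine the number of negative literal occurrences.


Scan each clause for negated literals.
Clause 1: 3 negative; Clause 2: 1 negative; Clause 3: 2 negative; Clause 4: 2 negative.
Total negative literal occurrences = 8.

8


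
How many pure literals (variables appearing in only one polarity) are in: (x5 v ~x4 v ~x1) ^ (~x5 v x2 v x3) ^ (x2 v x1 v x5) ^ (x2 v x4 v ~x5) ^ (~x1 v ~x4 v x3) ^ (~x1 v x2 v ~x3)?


A pure literal appears in only one polarity across all clauses.
Pure literals: x2 (positive only).
Count = 1.

1


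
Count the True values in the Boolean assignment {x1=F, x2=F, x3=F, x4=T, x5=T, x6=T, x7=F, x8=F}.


The weight is the number of variables assigned True.
True variables: x4, x5, x6.
Weight = 3.

3


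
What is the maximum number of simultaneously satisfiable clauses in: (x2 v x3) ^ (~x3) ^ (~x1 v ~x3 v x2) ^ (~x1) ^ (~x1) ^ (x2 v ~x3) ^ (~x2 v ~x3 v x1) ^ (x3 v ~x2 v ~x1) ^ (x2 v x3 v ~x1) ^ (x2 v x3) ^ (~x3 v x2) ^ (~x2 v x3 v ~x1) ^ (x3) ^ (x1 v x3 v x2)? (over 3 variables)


Enumerate all 8 truth assignments.
For each, count how many of the 14 clauses are satisfied.
The formula is not fully satisfiable, so the maximum is below 14.
Maximum simultaneously satisfiable clauses = 13.

13


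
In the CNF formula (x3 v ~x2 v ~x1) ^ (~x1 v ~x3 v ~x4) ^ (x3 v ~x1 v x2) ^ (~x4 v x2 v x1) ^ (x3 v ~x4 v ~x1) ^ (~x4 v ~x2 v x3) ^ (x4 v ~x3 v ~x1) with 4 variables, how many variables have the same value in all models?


Find all satisfying assignments: 5 model(s).
Check which variables have the same value in every model.
Fixed variables: x1=F.
Backbone size = 1.

1


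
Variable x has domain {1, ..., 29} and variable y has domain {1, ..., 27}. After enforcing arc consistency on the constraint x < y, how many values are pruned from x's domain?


For the constraint x < y, x needs a supporting value in y's domain.
x can be at most 26 (one less than y's maximum).
Valid x values from domain: 26 out of 29.
Pruned = 29 - 26 = 3.

3


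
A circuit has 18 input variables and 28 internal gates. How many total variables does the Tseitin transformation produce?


The Tseitin transformation introduces one auxiliary variable per gate.
Total variables = inputs + gates = 18 + 28 = 46.

46


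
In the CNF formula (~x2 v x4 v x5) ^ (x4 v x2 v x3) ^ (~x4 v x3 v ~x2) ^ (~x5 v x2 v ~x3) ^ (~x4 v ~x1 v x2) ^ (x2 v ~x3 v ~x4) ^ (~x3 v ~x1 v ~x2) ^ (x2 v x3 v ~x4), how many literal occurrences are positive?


Scan each clause for unnegated literals.
Clause 1: 2 positive; Clause 2: 3 positive; Clause 3: 1 positive; Clause 4: 1 positive; Clause 5: 1 positive; Clause 6: 1 positive; Clause 7: 0 positive; Clause 8: 2 positive.
Total positive literal occurrences = 11.

11


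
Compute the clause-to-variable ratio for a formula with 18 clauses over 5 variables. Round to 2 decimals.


Clause-to-variable ratio = clauses / variables.
18 / 5 = 3.6.

3.6


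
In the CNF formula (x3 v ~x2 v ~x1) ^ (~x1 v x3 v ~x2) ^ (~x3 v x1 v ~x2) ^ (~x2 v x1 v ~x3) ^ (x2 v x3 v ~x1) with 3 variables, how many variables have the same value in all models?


Find all satisfying assignments: 5 model(s).
Check which variables have the same value in every model.
No variable is fixed across all models.
Backbone size = 0.

0


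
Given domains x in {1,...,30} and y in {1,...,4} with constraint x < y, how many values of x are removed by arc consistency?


For the constraint x < y, x needs a supporting value in y's domain.
x can be at most 3 (one less than y's maximum).
Valid x values from domain: 3 out of 30.
Pruned = 30 - 3 = 27.

27


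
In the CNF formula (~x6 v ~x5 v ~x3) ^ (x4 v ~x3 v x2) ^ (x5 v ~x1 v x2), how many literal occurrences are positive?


Scan each clause for unnegated literals.
Clause 1: 0 positive; Clause 2: 2 positive; Clause 3: 2 positive.
Total positive literal occurrences = 4.

4


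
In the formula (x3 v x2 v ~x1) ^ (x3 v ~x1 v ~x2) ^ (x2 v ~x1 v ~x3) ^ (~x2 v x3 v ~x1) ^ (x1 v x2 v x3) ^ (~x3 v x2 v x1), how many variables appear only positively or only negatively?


A pure literal appears in only one polarity across all clauses.
No pure literals found.
Count = 0.

0


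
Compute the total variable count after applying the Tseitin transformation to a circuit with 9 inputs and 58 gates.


The Tseitin transformation introduces one auxiliary variable per gate.
Total variables = inputs + gates = 9 + 58 = 67.

67


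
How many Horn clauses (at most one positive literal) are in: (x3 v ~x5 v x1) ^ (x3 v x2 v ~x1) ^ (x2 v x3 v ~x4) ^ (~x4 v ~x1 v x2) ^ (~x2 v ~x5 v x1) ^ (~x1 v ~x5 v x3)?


A Horn clause has at most one positive literal.
Clause 1: 2 positive lit(s) -> not Horn
Clause 2: 2 positive lit(s) -> not Horn
Clause 3: 2 positive lit(s) -> not Horn
Clause 4: 1 positive lit(s) -> Horn
Clause 5: 1 positive lit(s) -> Horn
Clause 6: 1 positive lit(s) -> Horn
Total Horn clauses = 3.

3


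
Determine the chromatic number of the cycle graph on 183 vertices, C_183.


An odd cycle cannot be 2-colored: alternating two colors around the cycle returns to the start with a conflict.
Since 183 is odd, three colors are required (and three suffice).
Chromatic number = 3.

3


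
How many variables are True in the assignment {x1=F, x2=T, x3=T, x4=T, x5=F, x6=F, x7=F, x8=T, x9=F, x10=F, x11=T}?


The weight is the number of variables assigned True.
True variables: x2, x3, x4, x8, x11.
Weight = 5.

5


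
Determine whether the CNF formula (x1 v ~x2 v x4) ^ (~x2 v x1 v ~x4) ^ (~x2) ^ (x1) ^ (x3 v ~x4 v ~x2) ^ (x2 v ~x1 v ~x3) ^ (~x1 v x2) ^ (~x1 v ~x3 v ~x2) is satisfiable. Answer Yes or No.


Check all 16 possible truth assignments.
Number of satisfying assignments found: 0.
The formula is unsatisfiable.

No


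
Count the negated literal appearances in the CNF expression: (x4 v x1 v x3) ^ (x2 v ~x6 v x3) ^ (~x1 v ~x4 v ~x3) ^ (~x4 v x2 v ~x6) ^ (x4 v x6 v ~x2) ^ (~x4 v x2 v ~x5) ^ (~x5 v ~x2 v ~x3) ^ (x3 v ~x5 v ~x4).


Scan each clause for negated literals.
Clause 1: 0 negative; Clause 2: 1 negative; Clause 3: 3 negative; Clause 4: 2 negative; Clause 5: 1 negative; Clause 6: 2 negative; Clause 7: 3 negative; Clause 8: 2 negative.
Total negative literal occurrences = 14.

14


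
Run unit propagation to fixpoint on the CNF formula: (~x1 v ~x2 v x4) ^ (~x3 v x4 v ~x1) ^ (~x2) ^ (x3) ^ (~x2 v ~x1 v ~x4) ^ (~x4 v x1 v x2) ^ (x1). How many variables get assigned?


Unit propagation repeatedly assigns the literal in any unit clause, then simplifies.
Assignments in order: x2 = F, x3 = T, x1 = T, x4 = T.
No further unit clauses remain.
Total variables assigned = 4.

4


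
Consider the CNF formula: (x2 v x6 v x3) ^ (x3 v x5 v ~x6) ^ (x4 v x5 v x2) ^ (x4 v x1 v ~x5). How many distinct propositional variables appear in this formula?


Identify each distinct variable in the formula.
Variables found: x1, x2, x3, x4, x5, x6.
Total distinct variables = 6.

6


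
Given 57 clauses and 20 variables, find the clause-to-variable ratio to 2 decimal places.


Clause-to-variable ratio = clauses / variables.
57 / 20 = 2.85.

2.85


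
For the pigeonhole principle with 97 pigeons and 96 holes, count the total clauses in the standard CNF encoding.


The PHP encoding has two parts:
1) At-least-one-hole clauses: 97 (one per pigeon, each with 96 literals).
2) At-most-one-pigeon-per-hole clauses: 96 holes * C(97,2) = 96 * 4656 = 446976.
Total clauses = 97 + 446976 = 447073.

447073


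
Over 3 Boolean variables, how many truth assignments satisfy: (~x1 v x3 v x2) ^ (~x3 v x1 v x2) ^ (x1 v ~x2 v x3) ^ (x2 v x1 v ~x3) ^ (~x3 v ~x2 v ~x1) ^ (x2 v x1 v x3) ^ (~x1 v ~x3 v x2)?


Enumerate all 8 truth assignments over 3 variables.
Test each against every clause.
Satisfying assignments found: 2.

2


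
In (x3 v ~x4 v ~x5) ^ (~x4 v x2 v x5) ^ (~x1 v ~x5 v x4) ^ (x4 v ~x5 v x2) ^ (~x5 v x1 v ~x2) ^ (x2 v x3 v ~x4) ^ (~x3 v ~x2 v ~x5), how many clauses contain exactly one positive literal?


A definite clause has exactly one positive literal.
Clause 1: 1 positive -> definite
Clause 2: 2 positive -> not definite
Clause 3: 1 positive -> definite
Clause 4: 2 positive -> not definite
Clause 5: 1 positive -> definite
Clause 6: 2 positive -> not definite
Clause 7: 0 positive -> not definite
Definite clause count = 3.

3


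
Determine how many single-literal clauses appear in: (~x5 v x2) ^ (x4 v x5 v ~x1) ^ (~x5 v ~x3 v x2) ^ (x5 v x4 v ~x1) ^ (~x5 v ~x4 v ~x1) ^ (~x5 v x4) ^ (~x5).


A unit clause contains exactly one literal.
Unit clauses found: (~x5).
Count = 1.

1


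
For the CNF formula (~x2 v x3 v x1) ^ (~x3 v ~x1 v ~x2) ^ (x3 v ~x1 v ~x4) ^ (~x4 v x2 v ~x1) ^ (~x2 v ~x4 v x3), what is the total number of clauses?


Each group enclosed in parentheses joined by ^ is one clause.
Counting the conjuncts: 5 clauses.

5


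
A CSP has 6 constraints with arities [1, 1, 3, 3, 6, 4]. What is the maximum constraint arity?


The arities are: 1, 1, 3, 3, 6, 4.
Scan for the maximum value.
Maximum arity = 6.

6


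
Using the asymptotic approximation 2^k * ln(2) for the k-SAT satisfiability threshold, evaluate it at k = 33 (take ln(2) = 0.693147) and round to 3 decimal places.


Using the asymptotic formula: threshold ~ 2^k * ln(2).
2^33 = 8589934592.
8589934592 * 0.693147 = 5954087392.641.

5954087392.641


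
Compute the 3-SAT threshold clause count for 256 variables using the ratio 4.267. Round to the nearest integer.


The 3-SAT phase transition occurs at approximately 4.267 clauses per variable.
m = 4.267 * 256 = 1092.352.
Rounded to nearest integer: 1092.

1092


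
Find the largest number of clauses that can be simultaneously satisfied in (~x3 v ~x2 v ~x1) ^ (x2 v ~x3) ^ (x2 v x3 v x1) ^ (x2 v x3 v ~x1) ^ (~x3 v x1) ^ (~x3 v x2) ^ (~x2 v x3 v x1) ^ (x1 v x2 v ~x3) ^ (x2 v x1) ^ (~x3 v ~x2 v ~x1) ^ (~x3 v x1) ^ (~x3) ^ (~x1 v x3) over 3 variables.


Enumerate all 8 truth assignments.
For each, count how many of the 13 clauses are satisfied.
The formula is not fully satisfiable, so the maximum is below 13.
Maximum simultaneously satisfiable clauses = 12.

12


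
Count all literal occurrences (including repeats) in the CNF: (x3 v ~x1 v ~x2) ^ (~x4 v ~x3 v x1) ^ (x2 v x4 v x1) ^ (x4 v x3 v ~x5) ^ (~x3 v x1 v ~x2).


Clause lengths: 3, 3, 3, 3, 3.
Sum = 3 + 3 + 3 + 3 + 3 = 15.

15


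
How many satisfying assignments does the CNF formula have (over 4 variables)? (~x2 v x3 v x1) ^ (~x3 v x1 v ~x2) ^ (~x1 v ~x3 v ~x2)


Enumerate all 16 truth assignments over 4 variables.
Test each against every clause.
Satisfying assignments found: 10.

10


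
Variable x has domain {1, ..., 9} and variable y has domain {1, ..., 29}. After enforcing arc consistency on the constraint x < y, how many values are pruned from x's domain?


For the constraint x < y, x needs a supporting value in y's domain.
x can be at most 28 (one less than y's maximum).
Valid x values from domain: 9 out of 9.
Pruned = 9 - 9 = 0.

0


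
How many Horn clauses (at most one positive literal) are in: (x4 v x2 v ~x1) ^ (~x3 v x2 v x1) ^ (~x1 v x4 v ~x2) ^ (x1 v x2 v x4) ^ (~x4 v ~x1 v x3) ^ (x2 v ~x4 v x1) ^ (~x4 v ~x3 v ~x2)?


A Horn clause has at most one positive literal.
Clause 1: 2 positive lit(s) -> not Horn
Clause 2: 2 positive lit(s) -> not Horn
Clause 3: 1 positive lit(s) -> Horn
Clause 4: 3 positive lit(s) -> not Horn
Clause 5: 1 positive lit(s) -> Horn
Clause 6: 2 positive lit(s) -> not Horn
Clause 7: 0 positive lit(s) -> Horn
Total Horn clauses = 3.

3


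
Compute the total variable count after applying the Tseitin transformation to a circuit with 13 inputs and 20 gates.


The Tseitin transformation introduces one auxiliary variable per gate.
Total variables = inputs + gates = 13 + 20 = 33.

33


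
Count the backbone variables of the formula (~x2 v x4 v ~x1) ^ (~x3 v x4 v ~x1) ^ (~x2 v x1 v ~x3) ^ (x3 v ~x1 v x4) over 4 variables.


Find all satisfying assignments: 10 model(s).
Check which variables have the same value in every model.
No variable is fixed across all models.
Backbone size = 0.

0


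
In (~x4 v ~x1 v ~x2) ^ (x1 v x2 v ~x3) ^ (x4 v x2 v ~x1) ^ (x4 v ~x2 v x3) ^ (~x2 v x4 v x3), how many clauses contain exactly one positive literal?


A definite clause has exactly one positive literal.
Clause 1: 0 positive -> not definite
Clause 2: 2 positive -> not definite
Clause 3: 2 positive -> not definite
Clause 4: 2 positive -> not definite
Clause 5: 2 positive -> not definite
Definite clause count = 0.

0


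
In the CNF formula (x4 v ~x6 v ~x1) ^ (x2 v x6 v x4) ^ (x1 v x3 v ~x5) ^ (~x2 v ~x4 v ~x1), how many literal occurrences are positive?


Scan each clause for unnegated literals.
Clause 1: 1 positive; Clause 2: 3 positive; Clause 3: 2 positive; Clause 4: 0 positive.
Total positive literal occurrences = 6.

6


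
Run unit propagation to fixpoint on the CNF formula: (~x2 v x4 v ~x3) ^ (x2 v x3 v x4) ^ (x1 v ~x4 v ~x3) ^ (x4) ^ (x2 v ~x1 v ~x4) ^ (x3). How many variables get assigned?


Unit propagation repeatedly assigns the literal in any unit clause, then simplifies.
Assignments in order: x4 = T, x3 = T, x1 = T, x2 = T.
No further unit clauses remain.
Total variables assigned = 4.

4


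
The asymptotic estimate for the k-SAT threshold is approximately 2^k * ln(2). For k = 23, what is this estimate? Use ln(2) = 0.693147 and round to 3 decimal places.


Using the asymptotic formula: threshold ~ 2^k * ln(2).
2^23 = 8388608.
8388608 * 0.693147 = 5814538.469.

5814538.469


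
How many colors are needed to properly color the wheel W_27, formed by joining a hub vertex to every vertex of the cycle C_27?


W_27 consists of the cycle C_27 together with a hub vertex adjacent to every cycle vertex.
The cycle C_27 needs 3 colors (odd cycle -> 3).
The hub is adjacent to every cycle vertex, so it must receive a new color distinct from all of them.
Chromatic number = 3 + 1 = 4.

4


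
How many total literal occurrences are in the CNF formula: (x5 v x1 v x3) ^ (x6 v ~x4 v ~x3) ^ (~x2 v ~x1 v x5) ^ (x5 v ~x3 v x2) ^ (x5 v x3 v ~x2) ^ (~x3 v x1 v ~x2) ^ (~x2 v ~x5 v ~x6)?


Clause lengths: 3, 3, 3, 3, 3, 3, 3.
Sum = 3 + 3 + 3 + 3 + 3 + 3 + 3 = 21.

21


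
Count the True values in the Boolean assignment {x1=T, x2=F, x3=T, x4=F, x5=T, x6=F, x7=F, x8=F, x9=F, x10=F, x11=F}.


The weight is the number of variables assigned True.
True variables: x1, x3, x5.
Weight = 3.

3


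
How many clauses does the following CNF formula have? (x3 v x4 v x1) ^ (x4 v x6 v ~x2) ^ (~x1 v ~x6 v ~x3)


Each group enclosed in parentheses joined by ^ is one clause.
Counting the conjuncts: 3 clauses.

3


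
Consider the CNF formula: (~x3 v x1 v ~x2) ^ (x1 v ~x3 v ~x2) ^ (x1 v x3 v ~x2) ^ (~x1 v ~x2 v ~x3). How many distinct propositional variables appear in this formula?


Identify each distinct variable in the formula.
Variables found: x1, x2, x3.
Total distinct variables = 3.

3


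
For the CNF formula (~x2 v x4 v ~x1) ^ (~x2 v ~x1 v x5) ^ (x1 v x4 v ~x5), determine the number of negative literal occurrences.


Scan each clause for negated literals.
Clause 1: 2 negative; Clause 2: 2 negative; Clause 3: 1 negative.
Total negative literal occurrences = 5.

5


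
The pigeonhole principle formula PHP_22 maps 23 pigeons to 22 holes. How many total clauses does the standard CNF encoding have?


The PHP encoding has two parts:
1) At-least-one-hole clauses: 23 (one per pigeon, each with 22 literals).
2) At-most-one-pigeon-per-hole clauses: 22 holes * C(23,2) = 22 * 253 = 5566.
Total clauses = 23 + 5566 = 5589.

5589


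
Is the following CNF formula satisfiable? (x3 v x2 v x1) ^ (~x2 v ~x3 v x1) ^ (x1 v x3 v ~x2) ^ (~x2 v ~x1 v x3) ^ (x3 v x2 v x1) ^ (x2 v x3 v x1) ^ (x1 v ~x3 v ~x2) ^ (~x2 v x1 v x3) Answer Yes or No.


Check all 8 possible truth assignments.
Number of satisfying assignments found: 4.
The formula is satisfiable.

Yes


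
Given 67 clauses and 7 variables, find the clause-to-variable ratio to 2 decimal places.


Clause-to-variable ratio = clauses / variables.
67 / 7 = 9.57.

9.57


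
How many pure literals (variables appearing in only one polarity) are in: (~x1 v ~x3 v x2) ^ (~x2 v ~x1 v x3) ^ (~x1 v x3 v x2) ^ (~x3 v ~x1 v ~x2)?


A pure literal appears in only one polarity across all clauses.
Pure literals: x1 (negative only).
Count = 1.

1


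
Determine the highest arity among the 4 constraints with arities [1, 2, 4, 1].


The arities are: 1, 2, 4, 1.
Scan for the maximum value.
Maximum arity = 4.

4


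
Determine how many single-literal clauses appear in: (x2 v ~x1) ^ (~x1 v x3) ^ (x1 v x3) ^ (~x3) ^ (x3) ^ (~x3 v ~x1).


A unit clause contains exactly one literal.
Unit clauses found: (~x3), (x3).
Count = 2.

2


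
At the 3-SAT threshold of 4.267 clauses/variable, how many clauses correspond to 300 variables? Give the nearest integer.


The 3-SAT phase transition occurs at approximately 4.267 clauses per variable.
m = 4.267 * 300 = 1280.1.
Rounded to nearest integer: 1280.

1280


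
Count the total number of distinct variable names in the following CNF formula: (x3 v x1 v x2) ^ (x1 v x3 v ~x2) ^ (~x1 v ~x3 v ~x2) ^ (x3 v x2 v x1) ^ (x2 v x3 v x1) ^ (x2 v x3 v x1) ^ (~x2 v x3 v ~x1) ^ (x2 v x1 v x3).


Identify each distinct variable in the formula.
Variables found: x1, x2, x3.
Total distinct variables = 3.

3


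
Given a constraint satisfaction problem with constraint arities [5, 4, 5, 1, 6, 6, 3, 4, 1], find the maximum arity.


The arities are: 5, 4, 5, 1, 6, 6, 3, 4, 1.
Scan for the maximum value.
Maximum arity = 6.

6


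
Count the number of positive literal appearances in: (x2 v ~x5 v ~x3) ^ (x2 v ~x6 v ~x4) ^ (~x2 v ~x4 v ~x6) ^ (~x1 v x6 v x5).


Scan each clause for unnegated literals.
Clause 1: 1 positive; Clause 2: 1 positive; Clause 3: 0 positive; Clause 4: 2 positive.
Total positive literal occurrences = 4.

4


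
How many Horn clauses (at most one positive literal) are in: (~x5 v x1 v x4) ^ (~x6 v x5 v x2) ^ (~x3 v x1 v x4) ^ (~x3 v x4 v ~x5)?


A Horn clause has at most one positive literal.
Clause 1: 2 positive lit(s) -> not Horn
Clause 2: 2 positive lit(s) -> not Horn
Clause 3: 2 positive lit(s) -> not Horn
Clause 4: 1 positive lit(s) -> Horn
Total Horn clauses = 1.

1


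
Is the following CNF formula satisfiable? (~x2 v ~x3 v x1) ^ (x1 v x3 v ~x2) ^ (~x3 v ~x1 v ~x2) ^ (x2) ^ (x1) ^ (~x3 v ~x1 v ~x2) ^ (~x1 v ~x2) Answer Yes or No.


Check all 8 possible truth assignments.
Number of satisfying assignments found: 0.
The formula is unsatisfiable.

No


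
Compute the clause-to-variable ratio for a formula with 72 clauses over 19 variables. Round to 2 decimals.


Clause-to-variable ratio = clauses / variables.
72 / 19 = 3.79.

3.79


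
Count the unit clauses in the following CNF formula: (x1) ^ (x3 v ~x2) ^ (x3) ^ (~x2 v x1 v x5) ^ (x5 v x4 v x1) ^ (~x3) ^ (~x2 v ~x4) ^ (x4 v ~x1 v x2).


A unit clause contains exactly one literal.
Unit clauses found: (x1), (x3), (~x3).
Count = 3.

3


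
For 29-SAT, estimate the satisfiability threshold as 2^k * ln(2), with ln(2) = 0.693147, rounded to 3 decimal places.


Using the asymptotic formula: threshold ~ 2^k * ln(2).
2^29 = 536870912.
536870912 * 0.693147 = 372130462.04.

372130462.04


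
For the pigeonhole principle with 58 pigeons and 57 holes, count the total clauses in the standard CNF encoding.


The PHP encoding has two parts:
1) At-least-one-hole clauses: 58 (one per pigeon, each with 57 literals).
2) At-most-one-pigeon-per-hole clauses: 57 holes * C(58,2) = 57 * 1653 = 94221.
Total clauses = 58 + 94221 = 94279.

94279


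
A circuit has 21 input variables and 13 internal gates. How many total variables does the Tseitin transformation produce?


The Tseitin transformation introduces one auxiliary variable per gate.
Total variables = inputs + gates = 21 + 13 = 34.

34


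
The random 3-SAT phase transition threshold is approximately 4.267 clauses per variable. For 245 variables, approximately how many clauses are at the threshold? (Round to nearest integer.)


The 3-SAT phase transition occurs at approximately 4.267 clauses per variable.
m = 4.267 * 245 = 1045.415.
Rounded to nearest integer: 1045.

1045


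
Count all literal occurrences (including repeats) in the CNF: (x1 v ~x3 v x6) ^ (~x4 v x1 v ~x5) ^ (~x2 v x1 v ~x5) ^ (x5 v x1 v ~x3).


Clause lengths: 3, 3, 3, 3.
Sum = 3 + 3 + 3 + 3 = 12.

12


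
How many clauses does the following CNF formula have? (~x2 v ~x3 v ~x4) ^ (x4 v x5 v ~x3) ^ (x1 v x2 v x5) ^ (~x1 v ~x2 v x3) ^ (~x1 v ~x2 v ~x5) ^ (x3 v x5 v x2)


Each group enclosed in parentheses joined by ^ is one clause.
Counting the conjuncts: 6 clauses.

6


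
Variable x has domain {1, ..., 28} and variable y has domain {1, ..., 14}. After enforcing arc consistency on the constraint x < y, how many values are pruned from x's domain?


For the constraint x < y, x needs a supporting value in y's domain.
x can be at most 13 (one less than y's maximum).
Valid x values from domain: 13 out of 28.
Pruned = 28 - 13 = 15.

15


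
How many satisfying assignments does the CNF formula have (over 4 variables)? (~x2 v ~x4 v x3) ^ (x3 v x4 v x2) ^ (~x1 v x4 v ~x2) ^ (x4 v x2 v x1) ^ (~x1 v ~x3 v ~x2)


Enumerate all 16 truth assignments over 4 variables.
Test each against every clause.
Satisfying assignments found: 8.

8


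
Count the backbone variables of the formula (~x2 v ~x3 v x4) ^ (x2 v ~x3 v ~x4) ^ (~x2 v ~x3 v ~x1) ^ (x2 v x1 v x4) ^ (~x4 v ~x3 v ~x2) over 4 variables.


Find all satisfying assignments: 8 model(s).
Check which variables have the same value in every model.
No variable is fixed across all models.
Backbone size = 0.

0


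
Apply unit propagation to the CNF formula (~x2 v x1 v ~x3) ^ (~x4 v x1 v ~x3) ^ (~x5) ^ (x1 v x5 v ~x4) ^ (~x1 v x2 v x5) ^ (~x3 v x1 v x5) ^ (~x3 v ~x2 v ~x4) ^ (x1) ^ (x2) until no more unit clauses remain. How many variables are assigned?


Unit propagation repeatedly assigns the literal in any unit clause, then simplifies.
Assignments in order: x5 = F, x1 = T, x2 = T.
No further unit clauses remain.
Total variables assigned = 3.

3


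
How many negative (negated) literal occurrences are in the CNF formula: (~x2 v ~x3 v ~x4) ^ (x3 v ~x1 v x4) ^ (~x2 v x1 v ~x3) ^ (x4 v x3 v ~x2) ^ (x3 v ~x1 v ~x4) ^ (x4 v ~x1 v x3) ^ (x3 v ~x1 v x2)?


Scan each clause for negated literals.
Clause 1: 3 negative; Clause 2: 1 negative; Clause 3: 2 negative; Clause 4: 1 negative; Clause 5: 2 negative; Clause 6: 1 negative; Clause 7: 1 negative.
Total negative literal occurrences = 11.

11


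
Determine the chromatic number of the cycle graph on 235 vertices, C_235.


An odd cycle cannot be 2-colored: alternating two colors around the cycle returns to the start with a conflict.
Since 235 is odd, three colors are required (and three suffice).
Chromatic number = 3.

3


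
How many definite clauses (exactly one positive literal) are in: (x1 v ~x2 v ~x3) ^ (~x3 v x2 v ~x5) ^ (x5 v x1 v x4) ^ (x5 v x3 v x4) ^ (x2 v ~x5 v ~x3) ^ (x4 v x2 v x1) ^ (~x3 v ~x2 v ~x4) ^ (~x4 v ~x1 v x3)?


A definite clause has exactly one positive literal.
Clause 1: 1 positive -> definite
Clause 2: 1 positive -> definite
Clause 3: 3 positive -> not definite
Clause 4: 3 positive -> not definite
Clause 5: 1 positive -> definite
Clause 6: 3 positive -> not definite
Clause 7: 0 positive -> not definite
Clause 8: 1 positive -> definite
Definite clause count = 4.

4


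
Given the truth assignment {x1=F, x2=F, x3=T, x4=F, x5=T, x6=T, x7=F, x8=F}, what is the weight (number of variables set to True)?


The weight is the number of variables assigned True.
True variables: x3, x5, x6.
Weight = 3.

3


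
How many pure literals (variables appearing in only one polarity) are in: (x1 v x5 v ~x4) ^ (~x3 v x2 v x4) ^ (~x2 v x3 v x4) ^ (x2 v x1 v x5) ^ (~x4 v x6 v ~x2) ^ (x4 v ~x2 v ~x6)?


A pure literal appears in only one polarity across all clauses.
Pure literals: x1 (positive only), x5 (positive only).
Count = 2.

2


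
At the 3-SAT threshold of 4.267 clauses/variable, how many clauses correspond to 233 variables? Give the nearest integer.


The 3-SAT phase transition occurs at approximately 4.267 clauses per variable.
m = 4.267 * 233 = 994.211.
Rounded to nearest integer: 994.

994


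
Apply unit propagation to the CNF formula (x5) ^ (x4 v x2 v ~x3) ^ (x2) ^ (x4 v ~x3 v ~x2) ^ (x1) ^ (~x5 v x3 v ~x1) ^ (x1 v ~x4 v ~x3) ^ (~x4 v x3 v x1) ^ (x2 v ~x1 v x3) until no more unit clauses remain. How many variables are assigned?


Unit propagation repeatedly assigns the literal in any unit clause, then simplifies.
Assignments in order: x5 = T, x2 = T, x1 = T, x3 = T, x4 = T.
No further unit clauses remain.
Total variables assigned = 5.

5


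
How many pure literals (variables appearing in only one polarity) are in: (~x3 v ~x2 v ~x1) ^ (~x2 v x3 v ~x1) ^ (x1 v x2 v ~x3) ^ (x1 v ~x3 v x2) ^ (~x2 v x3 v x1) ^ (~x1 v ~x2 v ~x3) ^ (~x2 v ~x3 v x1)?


A pure literal appears in only one polarity across all clauses.
No pure literals found.
Count = 0.

0


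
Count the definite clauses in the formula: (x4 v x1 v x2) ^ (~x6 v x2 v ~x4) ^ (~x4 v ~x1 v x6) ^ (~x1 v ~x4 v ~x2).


A definite clause has exactly one positive literal.
Clause 1: 3 positive -> not definite
Clause 2: 1 positive -> definite
Clause 3: 1 positive -> definite
Clause 4: 0 positive -> not definite
Definite clause count = 2.

2


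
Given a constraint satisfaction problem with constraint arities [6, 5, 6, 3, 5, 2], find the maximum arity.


The arities are: 6, 5, 6, 3, 5, 2.
Scan for the maximum value.
Maximum arity = 6.

6


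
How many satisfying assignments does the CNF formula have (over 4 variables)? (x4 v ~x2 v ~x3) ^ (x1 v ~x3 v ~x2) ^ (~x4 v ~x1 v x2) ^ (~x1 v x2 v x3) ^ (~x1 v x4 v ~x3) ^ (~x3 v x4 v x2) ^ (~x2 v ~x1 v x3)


Enumerate all 16 truth assignments over 4 variables.
Test each against every clause.
Satisfying assignments found: 6.

6


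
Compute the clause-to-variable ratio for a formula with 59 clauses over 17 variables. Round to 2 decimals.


Clause-to-variable ratio = clauses / variables.
59 / 17 = 3.47.

3.47


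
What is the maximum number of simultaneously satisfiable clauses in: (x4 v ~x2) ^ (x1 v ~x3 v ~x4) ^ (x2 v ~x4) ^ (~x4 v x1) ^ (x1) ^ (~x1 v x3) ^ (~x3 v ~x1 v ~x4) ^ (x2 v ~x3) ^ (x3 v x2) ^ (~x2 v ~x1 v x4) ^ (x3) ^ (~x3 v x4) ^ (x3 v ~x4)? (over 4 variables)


Enumerate all 16 truth assignments.
For each, count how many of the 13 clauses are satisfied.
The formula is not fully satisfiable, so the maximum is below 13.
Maximum simultaneously satisfiable clauses = 12.

12


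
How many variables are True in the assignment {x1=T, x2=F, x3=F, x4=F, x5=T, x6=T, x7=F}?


The weight is the number of variables assigned True.
True variables: x1, x5, x6.
Weight = 3.

3


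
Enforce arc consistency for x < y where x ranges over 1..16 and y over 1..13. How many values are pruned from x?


For the constraint x < y, x needs a supporting value in y's domain.
x can be at most 12 (one less than y's maximum).
Valid x values from domain: 12 out of 16.
Pruned = 16 - 12 = 4.

4


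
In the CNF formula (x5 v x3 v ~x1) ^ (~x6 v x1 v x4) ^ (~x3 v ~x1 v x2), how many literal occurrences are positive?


Scan each clause for unnegated literals.
Clause 1: 2 positive; Clause 2: 2 positive; Clause 3: 1 positive.
Total positive literal occurrences = 5.

5


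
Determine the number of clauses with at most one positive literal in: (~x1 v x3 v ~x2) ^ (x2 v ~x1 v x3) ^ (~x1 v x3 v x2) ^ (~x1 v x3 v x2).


A Horn clause has at most one positive literal.
Clause 1: 1 positive lit(s) -> Horn
Clause 2: 2 positive lit(s) -> not Horn
Clause 3: 2 positive lit(s) -> not Horn
Clause 4: 2 positive lit(s) -> not Horn
Total Horn clauses = 1.

1


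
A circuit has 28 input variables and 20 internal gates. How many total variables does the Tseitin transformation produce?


The Tseitin transformation introduces one auxiliary variable per gate.
Total variables = inputs + gates = 28 + 20 = 48.

48


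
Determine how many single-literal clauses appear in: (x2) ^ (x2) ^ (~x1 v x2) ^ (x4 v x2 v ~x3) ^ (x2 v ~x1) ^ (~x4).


A unit clause contains exactly one literal.
Unit clauses found: (x2), (x2), (~x4).
Count = 3.

3


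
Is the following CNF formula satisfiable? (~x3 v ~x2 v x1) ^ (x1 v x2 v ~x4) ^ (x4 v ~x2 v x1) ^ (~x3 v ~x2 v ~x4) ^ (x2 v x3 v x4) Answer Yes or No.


Check all 16 possible truth assignments.
Number of satisfying assignments found: 8.
The formula is satisfiable.

Yes


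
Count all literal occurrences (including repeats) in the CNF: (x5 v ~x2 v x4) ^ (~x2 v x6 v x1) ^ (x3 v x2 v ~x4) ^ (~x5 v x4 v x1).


Clause lengths: 3, 3, 3, 3.
Sum = 3 + 3 + 3 + 3 = 12.

12


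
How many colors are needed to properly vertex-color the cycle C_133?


An odd cycle cannot be 2-colored: alternating two colors around the cycle returns to the start with a conflict.
Since 133 is odd, three colors are required (and three suffice).
Chromatic number = 3.

3


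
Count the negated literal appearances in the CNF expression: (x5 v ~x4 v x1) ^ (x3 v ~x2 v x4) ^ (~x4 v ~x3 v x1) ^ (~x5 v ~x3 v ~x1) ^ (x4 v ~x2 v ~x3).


Scan each clause for negated literals.
Clause 1: 1 negative; Clause 2: 1 negative; Clause 3: 2 negative; Clause 4: 3 negative; Clause 5: 2 negative.
Total negative literal occurrences = 9.

9


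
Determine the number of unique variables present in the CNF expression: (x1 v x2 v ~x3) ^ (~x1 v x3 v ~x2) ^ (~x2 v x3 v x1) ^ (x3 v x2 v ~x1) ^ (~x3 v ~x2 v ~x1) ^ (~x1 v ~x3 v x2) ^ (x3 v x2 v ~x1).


Identify each distinct variable in the formula.
Variables found: x1, x2, x3.
Total distinct variables = 3.

3


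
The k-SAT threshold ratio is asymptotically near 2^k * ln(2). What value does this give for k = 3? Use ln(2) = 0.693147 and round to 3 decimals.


Using the asymptotic formula: threshold ~ 2^k * ln(2).
2^3 = 8.
8 * 0.693147 = 5.545.

5.545


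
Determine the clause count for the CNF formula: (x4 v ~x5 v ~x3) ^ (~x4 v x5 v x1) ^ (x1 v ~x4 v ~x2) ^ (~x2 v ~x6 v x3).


Each group enclosed in parentheses joined by ^ is one clause.
Counting the conjuncts: 4 clauses.

4


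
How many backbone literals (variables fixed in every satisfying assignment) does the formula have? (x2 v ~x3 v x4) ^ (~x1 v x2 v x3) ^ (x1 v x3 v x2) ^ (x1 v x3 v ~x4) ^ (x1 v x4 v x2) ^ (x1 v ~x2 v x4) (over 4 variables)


Find all satisfying assignments: 7 model(s).
Check which variables have the same value in every model.
No variable is fixed across all models.
Backbone size = 0.

0


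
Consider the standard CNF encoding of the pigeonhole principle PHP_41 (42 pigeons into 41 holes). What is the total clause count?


The PHP encoding has two parts:
1) At-least-one-hole clauses: 42 (one per pigeon, each with 41 literals).
2) At-most-one-pigeon-per-hole clauses: 41 holes * C(42,2) = 41 * 861 = 35301.
Total clauses = 42 + 35301 = 35343.

35343


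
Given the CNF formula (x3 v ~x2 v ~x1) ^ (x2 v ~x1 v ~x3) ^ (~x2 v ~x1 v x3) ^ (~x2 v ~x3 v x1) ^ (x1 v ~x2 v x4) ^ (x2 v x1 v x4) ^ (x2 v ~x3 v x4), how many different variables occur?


Identify each distinct variable in the formula.
Variables found: x1, x2, x3, x4.
Total distinct variables = 4.

4


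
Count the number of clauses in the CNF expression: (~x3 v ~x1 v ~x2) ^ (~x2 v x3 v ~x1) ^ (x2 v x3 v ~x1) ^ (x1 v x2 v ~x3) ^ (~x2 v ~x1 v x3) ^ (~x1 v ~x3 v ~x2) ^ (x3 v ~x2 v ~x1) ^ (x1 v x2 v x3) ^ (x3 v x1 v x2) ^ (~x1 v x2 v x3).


Each group enclosed in parentheses joined by ^ is one clause.
Counting the conjuncts: 10 clauses.

10
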